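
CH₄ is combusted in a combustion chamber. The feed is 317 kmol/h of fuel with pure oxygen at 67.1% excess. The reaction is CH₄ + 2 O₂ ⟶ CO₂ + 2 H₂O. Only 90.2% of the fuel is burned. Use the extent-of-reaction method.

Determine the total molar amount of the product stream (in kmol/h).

Stoichiometric O₂ = 2 × 317 = 634 kmol/h; O₂ fed = 634 × 1.671 = 1059 kmol/h.
Fuel reacted = 0.902 × 317 → ξ = 285.9 kmol/h.
Outlet (n = n₀ + ν ξ):
  CH₄: 317 − 1(285.9) = 31.07
  O₂: 1059 − 2(285.9) = 487.5
  CO₂: 0 + 1(285.9) = 285.9
  H₂O: 0 + 2(285.9) = 571.9
Total out = 31.07 + 487.5 + 285.9 + 571.9 = 1376 kmol/h.

1380 kmol/h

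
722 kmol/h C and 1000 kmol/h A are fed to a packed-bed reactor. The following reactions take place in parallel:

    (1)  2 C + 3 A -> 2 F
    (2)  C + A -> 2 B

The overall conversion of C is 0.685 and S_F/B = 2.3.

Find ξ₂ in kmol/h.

Conversion of C: C consumed = 0.685 × 722 = 494.6 kmol/h = 2ξ₁ + 1ξ₂.
Selectivity: 2ξ₁ / (2ξ₂) = 2.3 → ξ₁ = 2.3 ξ₂.
Substitute: (2·2.3 + 1) ξ₂ = 494.6 → ξ₂ = 88.32 kmol/h, ξ₁ = 203.1 kmol/h.
Outlet amounts (n = n₀ + Σ ν·ξ):
  C: 722 − 2(203.1) − 1(88.32) = 227.4
  A: 1000 − 3(203.1) − 1(88.32) = 302.3
  F: 0 + 2(203.1) = 406.3
  B: 0 + 2(88.32) = 176.6

ξ₂ = 88.3 kmol/h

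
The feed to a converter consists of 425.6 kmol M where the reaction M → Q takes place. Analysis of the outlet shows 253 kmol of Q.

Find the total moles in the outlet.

426 kmol

For Q: n = n₀ + 1ξ → 253 = 0 + 1ξ, giving ξ = 253 kmol.
Outlet amounts (n = n₀ + ν ξ):
  M: 425.6 − 1(253) = 172.6
  Q: 0 + 1(253) = 253
Total out = 172.6 + 253 = 425.6 kmol.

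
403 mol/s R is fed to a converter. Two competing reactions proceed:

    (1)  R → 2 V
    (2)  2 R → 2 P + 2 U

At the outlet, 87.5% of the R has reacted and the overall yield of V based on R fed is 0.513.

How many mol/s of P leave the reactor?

249 mol/s

Yield of V: 2ξ₁ / 403 = 0.513 → ξ₁ = 103.4 mol/s.
Conversion of R: 1ξ₁ + 2ξ₂ = 0.875 × 403 = 352.6 → ξ₂ = 124.6 mol/s.
Outlet amounts (n = n₀ + Σ ν·ξ):
  R: 403 − 1(103.4) − 2(124.6) = 50.38
  V: 0 + 2(103.4) = 206.7
  P: 0 + 2(124.6) = 249.3
  U: 0 + 2(124.6) = 249.3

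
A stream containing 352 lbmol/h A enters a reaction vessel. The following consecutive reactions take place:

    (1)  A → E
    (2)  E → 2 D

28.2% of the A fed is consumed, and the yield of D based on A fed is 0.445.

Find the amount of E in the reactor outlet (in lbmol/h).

Conversion of A: A consumed = 1ξ₁ = 0.282 × 352 → ξ₁ = 99.26 lbmol/h.
Yield of D: 2ξ₂ / 352 = 0.445 → ξ₂ = 78.32 lbmol/h.
Outlet amounts (n = n₀ + Σ ν·ξ):
  A: 352 − 1(99.26) = 252.7
  E: 0 + 1(99.26) − 1(78.32) = 20.94
  D: 0 + 2(78.32) = 156.6

20.9 lbmol/h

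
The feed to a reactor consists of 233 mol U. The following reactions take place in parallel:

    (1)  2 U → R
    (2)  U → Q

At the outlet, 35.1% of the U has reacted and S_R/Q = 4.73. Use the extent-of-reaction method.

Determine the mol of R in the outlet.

Conversion of U: U consumed = 0.351 × 233 = 81.78 mol = 2ξ₁ + 1ξ₂.
Selectivity: 1ξ₁ / (1ξ₂) = 4.73 → ξ₁ = 4.73 ξ₂.
Substitute: (2·4.73 + 1) ξ₂ = 81.78 → ξ₂ = 7.819 mol, ξ₁ = 36.98 mol.
Outlet amounts (n = n₀ + Σ ν·ξ):
  U: 233 − 2(36.98) − 1(7.819) = 151.2
  R: 0 + 1(36.98) = 36.98
  Q: 0 + 1(7.819) = 7.819

37 mol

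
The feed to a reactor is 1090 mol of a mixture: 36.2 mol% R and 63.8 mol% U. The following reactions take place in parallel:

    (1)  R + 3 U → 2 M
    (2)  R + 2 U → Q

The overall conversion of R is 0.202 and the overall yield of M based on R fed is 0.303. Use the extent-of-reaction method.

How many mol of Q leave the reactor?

19.9 mol

Yield of M: 2ξ₁ / 394.6 = 0.303 → ξ₁ = 59.78 mol.
Conversion of R: 1ξ₁ + 1ξ₂ = 0.202 × 394.6 = 79.71 → ξ₂ = 19.93 mol.
Outlet amounts (n = n₀ + Σ ν·ξ):
  R: 394.6 − 1(59.78) − 1(19.93) = 314.9
  U: 695.4 − 3(59.78) − 2(19.93) = 476.2
  M: 0 + 2(59.78) = 119.6
  Q: 0 + 1(19.93) = 19.93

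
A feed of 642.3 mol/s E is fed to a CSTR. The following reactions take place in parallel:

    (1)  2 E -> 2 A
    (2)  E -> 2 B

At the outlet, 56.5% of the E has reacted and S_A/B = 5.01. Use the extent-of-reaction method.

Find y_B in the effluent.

0.0975

Conversion of E: E consumed = 0.565 × 642.3 = 362.9 mol/s = 2ξ₁ + 1ξ₂.
Selectivity: 2ξ₁ / (2ξ₂) = 5.01 → ξ₁ = 5.01 ξ₂.
Substitute: (2·5.01 + 1) ξ₂ = 362.9 → ξ₂ = 32.93 mol/s, ξ₁ = 165 mol/s.
Outlet amounts (n = n₀ + Σ ν·ξ):
  E: 642.3 − 2(165) − 1(32.93) = 279.4
  A: 0 + 2(165) = 330
  B: 0 + 2(32.93) = 65.86
Total out = 675.2 mol/s; y_B = 65.86 / 675.2 = 0.09754.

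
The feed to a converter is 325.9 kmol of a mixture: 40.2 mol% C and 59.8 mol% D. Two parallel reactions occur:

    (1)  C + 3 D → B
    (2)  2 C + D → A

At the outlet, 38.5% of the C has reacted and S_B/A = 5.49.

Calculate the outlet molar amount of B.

Conversion of C: C consumed = 0.385 × 131 = 50.44 kmol = 1ξ₁ + 2ξ₂.
Selectivity: 1ξ₁ / (1ξ₂) = 5.49 → ξ₁ = 5.49 ξ₂.
Substitute: (1·5.49 + 2) ξ₂ = 50.44 → ξ₂ = 6.734 kmol, ξ₁ = 36.97 kmol.
Outlet amounts (n = n₀ + Σ ν·ξ):
  C: 131 − 1(36.97) − 2(6.734) = 80.57
  D: 194.9 − 3(36.97) − 1(6.734) = 77.24
  B: 0 + 1(36.97) = 36.97
  A: 0 + 1(6.734) = 6.734

37 kmol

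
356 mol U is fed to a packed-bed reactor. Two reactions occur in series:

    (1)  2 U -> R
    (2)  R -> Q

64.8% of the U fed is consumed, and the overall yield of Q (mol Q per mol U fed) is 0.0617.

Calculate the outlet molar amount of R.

93.4 mol

Conversion of U: U consumed = 2ξ₁ = 0.648 × 356 → ξ₁ = 115.3 mol.
Yield of Q: 1ξ₂ / 356 = 0.0617 → ξ₂ = 21.97 mol.
Outlet amounts (n = n₀ + Σ ν·ξ):
  U: 356 − 2(115.3) = 125.3
  R: 0 + 1(115.3) − 1(21.97) = 93.38
  Q: 0 + 1(21.97) = 21.97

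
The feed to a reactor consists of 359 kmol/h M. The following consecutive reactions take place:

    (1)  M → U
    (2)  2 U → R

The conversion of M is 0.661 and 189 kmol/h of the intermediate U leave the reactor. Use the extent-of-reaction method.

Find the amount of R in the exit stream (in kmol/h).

Conversion of M: M consumed = 1ξ₁ = 0.661 × 359 → ξ₁ = 237.3 kmol/h.
U balance: n_U = 0 + 1ξ₁ − 2ξ₂ = 189 → ξ₂ = (1·237.3 − 189)/2 = 24.15 kmol/h.
Outlet amounts (n = n₀ + Σ ν·ξ):
  M: 359 − 1(237.3) = 121.7
  U: 0 + 1(237.3) − 2(24.15) = 189
  R: 0 + 1(24.15) = 24.15

24.1 kmol/h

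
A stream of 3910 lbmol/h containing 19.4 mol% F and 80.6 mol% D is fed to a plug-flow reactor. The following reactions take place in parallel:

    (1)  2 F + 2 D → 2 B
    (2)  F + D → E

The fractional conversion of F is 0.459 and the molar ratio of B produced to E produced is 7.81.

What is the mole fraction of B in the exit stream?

0.0867

Conversion of F: F consumed = 0.459 × 758.5 = 348.2 lbmol/h = 2ξ₁ + 1ξ₂.
Selectivity: 2ξ₁ / (1ξ₂) = 7.81 → ξ₁ = 3.905 ξ₂.
Substitute: (2·3.905 + 1) ξ₂ = 348.2 → ξ₂ = 39.52 lbmol/h, ξ₁ = 154.3 lbmol/h.
Outlet amounts (n = n₀ + Σ ν·ξ):
  F: 758.5 − 2(154.3) − 1(39.52) = 410.4
  D: 3151 − 2(154.3) − 1(39.52) = 2803
  B: 0 + 2(154.3) = 308.7
  E: 0 + 1(39.52) = 39.52
Total out = 3562 lbmol/h; y_B = 308.7 / 3562 = 0.08665.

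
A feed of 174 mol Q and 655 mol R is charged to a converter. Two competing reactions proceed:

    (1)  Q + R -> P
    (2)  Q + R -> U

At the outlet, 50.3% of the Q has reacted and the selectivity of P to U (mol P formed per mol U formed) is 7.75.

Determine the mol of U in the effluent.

10 mol

Conversion of Q: Q consumed = 0.503 × 174 = 87.52 mol = 1ξ₁ + 1ξ₂.
Selectivity: 1ξ₁ / (1ξ₂) = 7.75 → ξ₁ = 7.75 ξ₂.
Substitute: (1·7.75 + 1) ξ₂ = 87.52 → ξ₂ = 10 mol, ξ₁ = 77.52 mol.
Outlet amounts (n = n₀ + Σ ν·ξ):
  Q: 174 − 1(77.52) − 1(10) = 86.48
  R: 655 − 1(77.52) − 1(10) = 567.5
  P: 0 + 1(77.52) = 77.52
  U: 0 + 1(10) = 10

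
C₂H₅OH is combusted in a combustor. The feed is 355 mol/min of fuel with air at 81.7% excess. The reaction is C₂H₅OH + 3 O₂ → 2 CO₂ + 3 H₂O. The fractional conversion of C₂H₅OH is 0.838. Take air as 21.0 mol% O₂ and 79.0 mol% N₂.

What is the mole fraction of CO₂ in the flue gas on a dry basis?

Stoichiometric O₂ = 3 × 355 = 1065 mol/min; O₂ fed = 1065 × 1.817 = 1935 mol/min.
N₂ fed = 1935 × 79/21 = 7280 mol/min.
Fuel reacted = 0.838 × 355 → ξ = 297.5 mol/min.
Outlet (n = n₀ + ν ξ):
  C₂H₅OH: 355 − 1(297.5) = 57.51
  O₂: 1935 − 3(297.5) = 1043
  N₂: 7280 (inert)
  CO₂: 0 + 2(297.5) = 595
  H₂O: 0 + 3(297.5) = 892.5
Dry total = 8975 mol/min; y_CO₂ (dry) = 595 / 8975 = 0.06629.

0.0663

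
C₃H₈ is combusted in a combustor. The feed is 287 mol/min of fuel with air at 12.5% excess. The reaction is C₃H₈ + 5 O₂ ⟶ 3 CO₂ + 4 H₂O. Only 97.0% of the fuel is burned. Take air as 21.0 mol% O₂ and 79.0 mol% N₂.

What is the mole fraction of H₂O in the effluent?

0.135

Stoichiometric O₂ = 5 × 287 = 1435 mol/min; O₂ fed = 1435 × 1.125 = 1614 mol/min.
N₂ fed = 1614 × 79/21 = 6073 mol/min.
Fuel reacted = 0.97 × 287 → ξ = 278.4 mol/min.
Outlet (n = n₀ + ν ξ):
  C₃H₈: 287 − 1(278.4) = 8.61
  O₂: 1614 − 5(278.4) = 222.4
  N₂: 6073 (inert)
  CO₂: 0 + 3(278.4) = 835.2
  H₂O: 0 + 4(278.4) = 1114
Total out = 8253 mol/min; y_H₂O = 1114 / 8253 = 0.1349.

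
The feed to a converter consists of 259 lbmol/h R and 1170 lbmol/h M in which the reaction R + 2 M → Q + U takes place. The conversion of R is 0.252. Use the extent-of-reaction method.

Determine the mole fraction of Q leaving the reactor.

0.0479

R reacted = 0.252 × 259 = 65.27 lbmol/h; ν_R = −1, so ξ = 65.27/1 = 65.27 lbmol/h.
Outlet amounts (n = n₀ + ν ξ):
  R: 259 − 1(65.27) = 193.7
  M: 1170 − 2(65.27) = 1039
  Q: 0 + 1(65.27) = 65.27
  U: 0 + 1(65.27) = 65.27
Total out = 1364 lbmol/h; y_Q = 65.27 / 1364 = 0.04786.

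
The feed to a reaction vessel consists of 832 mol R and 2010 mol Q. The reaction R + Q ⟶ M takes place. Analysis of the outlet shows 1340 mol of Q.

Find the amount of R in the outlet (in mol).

162 mol

For Q: n = n₀ − 1ξ → 1340 = 2010 − 1ξ, giving ξ = 670 mol.
Outlet amounts (n = n₀ + ν ξ):
  R: 832 − 1(670) = 162
  Q: 2010 − 1(670) = 1340
  M: 0 + 1(670) = 670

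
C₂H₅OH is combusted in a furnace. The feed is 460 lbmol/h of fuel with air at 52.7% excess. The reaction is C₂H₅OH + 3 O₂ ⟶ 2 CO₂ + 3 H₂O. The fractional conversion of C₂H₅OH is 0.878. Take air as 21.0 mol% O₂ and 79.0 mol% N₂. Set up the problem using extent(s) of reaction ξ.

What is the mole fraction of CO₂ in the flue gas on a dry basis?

Stoichiometric O₂ = 3 × 460 = 1380 lbmol/h; O₂ fed = 1380 × 1.527 = 2107 lbmol/h.
N₂ fed = 2107 × 79/21 = 7927 lbmol/h.
Fuel reacted = 0.878 × 460 → ξ = 403.9 lbmol/h.
Outlet (n = n₀ + ν ξ):
  C₂H₅OH: 460 − 1(403.9) = 56.12
  O₂: 2107 − 3(403.9) = 895.6
  N₂: 7927 (inert)
  CO₂: 0 + 2(403.9) = 807.8
  H₂O: 0 + 3(403.9) = 1212
Dry total = 9687 lbmol/h; y_CO₂ (dry) = 807.8 / 9687 = 0.08339.

0.0834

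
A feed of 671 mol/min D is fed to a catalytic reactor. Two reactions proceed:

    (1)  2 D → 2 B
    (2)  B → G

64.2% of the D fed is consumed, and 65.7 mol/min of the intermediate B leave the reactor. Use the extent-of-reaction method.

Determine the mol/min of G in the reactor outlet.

365 mol/min

Conversion of D: D consumed = 2ξ₁ = 0.642 × 671 → ξ₁ = 215.4 mol/min.
B balance: n_B = 0 + 2ξ₁ − 1ξ₂ = 65.7 → ξ₂ = (2·215.4 − 65.7)/1 = 365.1 mol/min.
Outlet amounts (n = n₀ + Σ ν·ξ):
  D: 671 − 2(215.4) = 240.2
  B: 0 + 2(215.4) − 1(365.1) = 65.7
  G: 0 + 1(365.1) = 365.1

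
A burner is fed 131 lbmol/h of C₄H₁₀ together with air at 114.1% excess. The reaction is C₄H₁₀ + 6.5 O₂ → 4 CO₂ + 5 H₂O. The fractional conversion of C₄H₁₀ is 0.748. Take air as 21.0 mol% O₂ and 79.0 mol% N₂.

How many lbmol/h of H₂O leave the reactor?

490 lbmol/h

Stoichiometric O₂ = 6.5 × 131 = 851.5 lbmol/h; O₂ fed = 851.5 × 2.141 = 1823 lbmol/h.
N₂ fed = 1823 × 79/21 = 6858 lbmol/h.
Fuel reacted = 0.748 × 131 → ξ = 97.99 lbmol/h.
Outlet (n = n₀ + ν ξ):
  C₄H₁₀: 131 − 1(97.99) = 33.01
  O₂: 1823 − 6.5(97.99) = 1186
  N₂: 6858 (inert)
  CO₂: 0 + 4(97.99) = 392
  H₂O: 0 + 5(97.99) = 489.9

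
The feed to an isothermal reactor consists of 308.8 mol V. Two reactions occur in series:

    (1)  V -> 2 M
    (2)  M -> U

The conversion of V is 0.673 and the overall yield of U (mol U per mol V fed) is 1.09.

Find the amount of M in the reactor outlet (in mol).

79.1 mol

Conversion of V: V consumed = 1ξ₁ = 0.673 × 308.8 → ξ₁ = 207.8 mol.
Yield of U: 1ξ₂ / 308.8 = 1.09 → ξ₂ = 336.6 mol.
Outlet amounts (n = n₀ + Σ ν·ξ):
  V: 308.8 − 1(207.8) = 101
  M: 0 + 2(207.8) − 1(336.6) = 79.05
  U: 0 + 1(336.6) = 336.6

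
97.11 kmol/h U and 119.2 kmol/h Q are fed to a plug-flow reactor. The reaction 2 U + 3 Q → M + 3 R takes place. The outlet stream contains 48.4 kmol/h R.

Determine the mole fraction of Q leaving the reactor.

0.354

For R: n = n₀ + 3ξ → 48.4 = 0 + 3ξ, giving ξ = 16.13 kmol/h.
Outlet amounts (n = n₀ + ν ξ):
  U: 97.11 − 2(16.13) = 64.84
  Q: 119.2 − 3(16.13) = 70.8
  M: 0 + 1(16.13) = 16.13
  R: 0 + 3(16.13) = 48.4
Total out = 200.2 kmol/h; y_Q = 70.8 / 200.2 = 0.3537.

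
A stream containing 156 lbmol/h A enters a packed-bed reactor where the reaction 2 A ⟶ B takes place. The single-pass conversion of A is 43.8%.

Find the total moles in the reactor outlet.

A reacted = 0.438 × 156 = 68.33 lbmol/h; ν_A = −2, so ξ = 68.33/2 = 34.16 lbmol/h.
Outlet amounts (n = n₀ + ν ξ):
  A: 156 − 2(34.16) = 87.67
  B: 0 + 1(34.16) = 34.16
Total out = 87.67 + 34.16 = 121.8 lbmol/h.

122 lbmol/h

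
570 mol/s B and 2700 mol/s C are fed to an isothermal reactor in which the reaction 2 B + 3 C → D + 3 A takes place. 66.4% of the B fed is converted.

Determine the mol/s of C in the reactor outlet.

B reacted = 0.664 × 570 = 378.5 mol/s; ν_B = −2, so ξ = 378.5/2 = 189.2 mol/s.
Outlet amounts (n = n₀ + ν ξ):
  B: 570 − 2(189.2) = 191.5
  C: 2700 − 3(189.2) = 2132
  D: 0 + 1(189.2) = 189.2
  A: 0 + 3(189.2) = 567.7

2130 mol/s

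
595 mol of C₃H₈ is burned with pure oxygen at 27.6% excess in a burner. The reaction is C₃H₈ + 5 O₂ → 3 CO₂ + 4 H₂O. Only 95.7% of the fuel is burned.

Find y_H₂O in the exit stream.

0.459

Stoichiometric O₂ = 5 × 595 = 2975 mol; O₂ fed = 2975 × 1.276 = 3796 mol.
Fuel reacted = 0.957 × 595 → ξ = 569.4 mol.
Outlet (n = n₀ + ν ξ):
  C₃H₈: 595 − 1(569.4) = 25.59
  O₂: 3796 − 5(569.4) = 949
  CO₂: 0 + 3(569.4) = 1708
  H₂O: 0 + 4(569.4) = 2278
Total out = 4961 mol; y_H₂O = 2278 / 4961 = 0.4592.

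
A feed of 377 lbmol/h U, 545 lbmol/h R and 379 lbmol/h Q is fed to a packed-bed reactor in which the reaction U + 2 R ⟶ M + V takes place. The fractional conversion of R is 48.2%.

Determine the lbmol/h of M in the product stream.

R reacted = 0.482 × 545 = 262.7 lbmol/h; ν_R = −2, so ξ = 262.7/2 = 131.3 lbmol/h.
Outlet amounts (n = n₀ + ν ξ):
  U: 377 − 1(131.3) = 245.7
  R: 545 − 2(131.3) = 282.3
  M: 0 + 1(131.3) = 131.3
  V: 0 + 1(131.3) = 131.3
  Q: 379 (inert)

131 lbmol/h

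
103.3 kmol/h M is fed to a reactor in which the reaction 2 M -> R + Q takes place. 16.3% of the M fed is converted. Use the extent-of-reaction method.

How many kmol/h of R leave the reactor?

8.42 kmol/h

M reacted = 0.163 × 103.3 = 16.84 kmol/h; ν_M = −2, so ξ = 16.84/2 = 8.419 kmol/h.
Outlet amounts (n = n₀ + ν ξ):
  M: 103.3 − 2(8.419) = 86.46
  R: 0 + 1(8.419) = 8.419
  Q: 0 + 1(8.419) = 8.419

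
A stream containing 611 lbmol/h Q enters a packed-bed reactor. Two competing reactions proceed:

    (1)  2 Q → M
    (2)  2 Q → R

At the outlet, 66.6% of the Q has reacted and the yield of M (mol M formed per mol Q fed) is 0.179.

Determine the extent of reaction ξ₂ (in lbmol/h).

ξ₂ = 94.1 lbmol/h

Yield of M: 1ξ₁ / 611 = 0.179 → ξ₁ = 109.4 lbmol/h.
Conversion of Q: 2ξ₁ + 2ξ₂ = 0.666 × 611 = 406.9 → ξ₂ = 94.09 lbmol/h.
Outlet amounts (n = n₀ + Σ ν·ξ):
  Q: 611 − 2(109.4) − 2(94.09) = 204.1
  M: 0 + 1(109.4) = 109.4
  R: 0 + 1(94.09) = 94.09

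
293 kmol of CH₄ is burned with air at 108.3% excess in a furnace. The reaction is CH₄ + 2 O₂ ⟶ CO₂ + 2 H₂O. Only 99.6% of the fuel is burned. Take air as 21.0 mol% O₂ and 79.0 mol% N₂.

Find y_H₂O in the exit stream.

0.0956

Stoichiometric O₂ = 2 × 293 = 586 kmol; O₂ fed = 586 × 2.083 = 1221 kmol.
N₂ fed = 1221 × 79/21 = 4592 kmol.
Fuel reacted = 0.996 × 293 → ξ = 291.8 kmol.
Outlet (n = n₀ + ν ξ):
  CH₄: 293 − 1(291.8) = 1.172
  O₂: 1221 − 2(291.8) = 637
  N₂: 4592 (inert)
  CO₂: 0 + 1(291.8) = 291.8
  H₂O: 0 + 2(291.8) = 583.7
Total out = 6106 kmol; y_H₂O = 583.7 / 6106 = 0.09559.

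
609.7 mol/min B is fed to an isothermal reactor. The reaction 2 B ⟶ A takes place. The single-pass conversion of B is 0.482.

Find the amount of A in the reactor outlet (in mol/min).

B reacted = 0.482 × 609.7 = 293.9 mol/min; ν_B = −2, so ξ = 293.9/2 = 146.9 mol/min.
Outlet amounts (n = n₀ + ν ξ):
  B: 609.7 − 2(146.9) = 315.8
  A: 0 + 1(146.9) = 146.9

147 mol/min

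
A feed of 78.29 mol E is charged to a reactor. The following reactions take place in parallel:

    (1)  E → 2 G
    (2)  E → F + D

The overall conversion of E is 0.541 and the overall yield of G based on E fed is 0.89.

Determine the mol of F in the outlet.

Yield of G: 2ξ₁ / 78.29 = 0.89 → ξ₁ = 34.84 mol.
Conversion of E: 1ξ₁ + 1ξ₂ = 0.541 × 78.29 = 42.35 → ξ₂ = 7.516 mol.
Outlet amounts (n = n₀ + Σ ν·ξ):
  E: 78.29 − 1(34.84) − 1(7.516) = 35.94
  G: 0 + 2(34.84) = 69.68
  F: 0 + 1(7.516) = 7.516
  D: 0 + 1(7.516) = 7.516

7.52 mol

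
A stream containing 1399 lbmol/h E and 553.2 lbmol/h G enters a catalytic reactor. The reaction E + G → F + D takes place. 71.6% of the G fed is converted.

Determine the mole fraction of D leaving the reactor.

0.203

G reacted = 0.716 × 553.2 = 396.1 lbmol/h; ν_G = −1, so ξ = 396.1/1 = 396.1 lbmol/h.
Outlet amounts (n = n₀ + ν ξ):
  E: 1399 − 1(396.1) = 1003
  G: 553.2 − 1(396.1) = 157.1
  F: 0 + 1(396.1) = 396.1
  D: 0 + 1(396.1) = 396.1
Total out = 1952 lbmol/h; y_D = 396.1 / 1952 = 0.2029.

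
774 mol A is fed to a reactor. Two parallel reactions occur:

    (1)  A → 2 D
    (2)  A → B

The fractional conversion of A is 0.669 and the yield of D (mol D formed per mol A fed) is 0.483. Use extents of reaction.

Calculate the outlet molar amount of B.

331 mol

Yield of D: 2ξ₁ / 774 = 0.483 → ξ₁ = 186.9 mol.
Conversion of A: 1ξ₁ + 1ξ₂ = 0.669 × 774 = 517.8 → ξ₂ = 330.9 mol.
Outlet amounts (n = n₀ + Σ ν·ξ):
  A: 774 − 1(186.9) − 1(330.9) = 256.2
  D: 0 + 2(186.9) = 373.8
  B: 0 + 1(330.9) = 330.9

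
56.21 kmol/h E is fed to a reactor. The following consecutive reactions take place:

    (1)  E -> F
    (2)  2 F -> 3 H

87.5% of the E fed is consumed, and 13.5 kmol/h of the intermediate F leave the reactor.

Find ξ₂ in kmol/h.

ξ₂ = 17.8 kmol/h

Conversion of E: E consumed = 1ξ₁ = 0.875 × 56.21 → ξ₁ = 49.18 kmol/h.
F balance: n_F = 0 + 1ξ₁ − 2ξ₂ = 13.5 → ξ₂ = (1·49.18 − 13.5)/2 = 17.84 kmol/h.
Outlet amounts (n = n₀ + Σ ν·ξ):
  E: 56.21 − 1(49.18) = 7.026
  F: 0 + 1(49.18) − 2(17.84) = 13.5
  H: 0 + 3(17.84) = 53.53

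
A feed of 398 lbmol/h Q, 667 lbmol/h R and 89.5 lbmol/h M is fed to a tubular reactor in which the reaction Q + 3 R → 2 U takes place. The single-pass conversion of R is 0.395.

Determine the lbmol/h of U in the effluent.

R reacted = 0.395 × 667 = 263.5 lbmol/h; ν_R = −3, so ξ = 263.5/3 = 87.82 lbmol/h.
Outlet amounts (n = n₀ + ν ξ):
  Q: 398 − 1(87.82) = 310.2
  R: 667 − 3(87.82) = 403.5
  U: 0 + 2(87.82) = 175.6
  M: 89.5 (inert)

176 lbmol/h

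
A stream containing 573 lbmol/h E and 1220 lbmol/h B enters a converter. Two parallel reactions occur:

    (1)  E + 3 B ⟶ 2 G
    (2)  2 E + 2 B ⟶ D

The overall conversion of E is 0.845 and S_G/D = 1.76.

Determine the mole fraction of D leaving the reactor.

Conversion of E: E consumed = 0.845 × 573 = 484.2 lbmol/h = 1ξ₁ + 2ξ₂.
Selectivity: 2ξ₁ / (1ξ₂) = 1.76 → ξ₁ = 0.88 ξ₂.
Substitute: (1·0.88 + 2) ξ₂ = 484.2 → ξ₂ = 168.1 lbmol/h, ξ₁ = 147.9 lbmol/h.
Outlet amounts (n = n₀ + Σ ν·ξ):
  E: 573 − 1(147.9) − 2(168.1) = 88.81
  B: 1220 − 3(147.9) − 2(168.1) = 439.9
  G: 0 + 2(147.9) = 295.9
  D: 0 + 1(168.1) = 168.1
Total out = 992.7 lbmol/h; y_D = 168.1 / 992.7 = 0.1693.

0.169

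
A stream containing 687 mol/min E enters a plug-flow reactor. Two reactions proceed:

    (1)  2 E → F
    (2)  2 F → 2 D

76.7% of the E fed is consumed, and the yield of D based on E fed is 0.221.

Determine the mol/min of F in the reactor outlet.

112 mol/min

Conversion of E: E consumed = 2ξ₁ = 0.767 × 687 → ξ₁ = 263.5 mol/min.
Yield of D: 2ξ₂ / 687 = 0.221 → ξ₂ = 75.91 mol/min.
Outlet amounts (n = n₀ + Σ ν·ξ):
  E: 687 − 2(263.5) = 160.1
  F: 0 + 1(263.5) − 2(75.91) = 111.6
  D: 0 + 2(75.91) = 151.8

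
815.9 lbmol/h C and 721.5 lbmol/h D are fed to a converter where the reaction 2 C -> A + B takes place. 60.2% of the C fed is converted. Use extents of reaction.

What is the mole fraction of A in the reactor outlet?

0.16

C reacted = 0.602 × 815.9 = 491.2 lbmol/h; ν_C = −2, so ξ = 491.2/2 = 245.6 lbmol/h.
Outlet amounts (n = n₀ + ν ξ):
  C: 815.9 − 2(245.6) = 324.7
  A: 0 + 1(245.6) = 245.6
  B: 0 + 1(245.6) = 245.6
  D: 721.5 (inert)
Total out = 1537 lbmol/h; y_A = 245.6 / 1537 = 0.1597.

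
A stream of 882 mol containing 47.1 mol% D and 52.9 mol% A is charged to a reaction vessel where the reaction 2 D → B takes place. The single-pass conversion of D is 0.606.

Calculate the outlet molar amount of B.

126 mol

D reacted = 0.606 × 415.4 = 251.7 mol; ν_D = −2, so ξ = 251.7/2 = 125.9 mol.
Outlet amounts (n = n₀ + ν ξ):
  D: 415.4 − 2(125.9) = 163.7
  B: 0 + 1(125.9) = 125.9
  A: 466.6 (inert)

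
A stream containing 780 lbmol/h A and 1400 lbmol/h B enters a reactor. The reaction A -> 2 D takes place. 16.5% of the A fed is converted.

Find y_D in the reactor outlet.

A reacted = 0.165 × 780 = 128.7 lbmol/h; ν_A = −1, so ξ = 128.7/1 = 128.7 lbmol/h.
Outlet amounts (n = n₀ + ν ξ):
  A: 780 − 1(128.7) = 651.3
  D: 0 + 2(128.7) = 257.4
  B: 1400 (inert)
Total out = 2309 lbmol/h; y_D = 257.4 / 2309 = 0.1115.

0.111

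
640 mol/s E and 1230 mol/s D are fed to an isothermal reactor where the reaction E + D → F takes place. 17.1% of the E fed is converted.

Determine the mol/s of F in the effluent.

E reacted = 0.171 × 640 = 109.4 mol/s; ν_E = −1, so ξ = 109.4/1 = 109.4 mol/s.
Outlet amounts (n = n₀ + ν ξ):
  E: 640 − 1(109.4) = 530.6
  D: 1230 − 1(109.4) = 1121
  F: 0 + 1(109.4) = 109.4

109 mol/s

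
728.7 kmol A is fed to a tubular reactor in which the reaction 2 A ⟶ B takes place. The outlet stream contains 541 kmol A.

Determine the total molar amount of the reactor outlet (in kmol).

635 kmol

For A: n = n₀ − 2ξ → 541 = 728.7 − 2ξ, giving ξ = 93.85 kmol.
Outlet amounts (n = n₀ + ν ξ):
  A: 728.7 − 2(93.85) = 541
  B: 0 + 1(93.85) = 93.85
Total out = 541 + 93.85 = 634.9 kmol.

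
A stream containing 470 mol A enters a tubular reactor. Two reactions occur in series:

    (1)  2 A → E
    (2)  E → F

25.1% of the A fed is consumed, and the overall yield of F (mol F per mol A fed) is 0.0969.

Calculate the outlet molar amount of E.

Conversion of A: A consumed = 2ξ₁ = 0.251 × 470 → ξ₁ = 58.98 mol.
Yield of F: 1ξ₂ / 470 = 0.0969 → ξ₂ = 45.54 mol.
Outlet amounts (n = n₀ + Σ ν·ξ):
  A: 470 − 2(58.98) = 352
  E: 0 + 1(58.98) − 1(45.54) = 13.44
  F: 0 + 1(45.54) = 45.54

13.4 mol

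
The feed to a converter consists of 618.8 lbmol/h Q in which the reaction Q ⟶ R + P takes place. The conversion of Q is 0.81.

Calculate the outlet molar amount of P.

501 lbmol/h

Q reacted = 0.81 × 618.8 = 501.2 lbmol/h; ν_Q = −1, so ξ = 501.2/1 = 501.2 lbmol/h.
Outlet amounts (n = n₀ + ν ξ):
  Q: 618.8 − 1(501.2) = 117.6
  R: 0 + 1(501.2) = 501.2
  P: 0 + 1(501.2) = 501.2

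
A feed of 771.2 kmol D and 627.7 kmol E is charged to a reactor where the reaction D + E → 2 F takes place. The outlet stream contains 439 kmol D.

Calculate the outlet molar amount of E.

296 kmol

For D: n = n₀ − 1ξ → 439 = 771.2 − 1ξ, giving ξ = 332.2 kmol.
Outlet amounts (n = n₀ + ν ξ):
  D: 771.2 − 1(332.2) = 439
  E: 627.7 − 1(332.2) = 295.5
  F: 0 + 2(332.2) = 664.4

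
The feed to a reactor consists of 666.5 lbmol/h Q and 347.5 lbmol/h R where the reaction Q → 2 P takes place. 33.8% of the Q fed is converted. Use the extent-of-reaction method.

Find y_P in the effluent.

0.364

Q reacted = 0.338 × 666.5 = 225.3 lbmol/h; ν_Q = −1, so ξ = 225.3/1 = 225.3 lbmol/h.
Outlet amounts (n = n₀ + ν ξ):
  Q: 666.5 − 1(225.3) = 441.2
  P: 0 + 2(225.3) = 450.6
  R: 347.5 (inert)
Total out = 1239 lbmol/h; y_P = 450.6 / 1239 = 0.3636.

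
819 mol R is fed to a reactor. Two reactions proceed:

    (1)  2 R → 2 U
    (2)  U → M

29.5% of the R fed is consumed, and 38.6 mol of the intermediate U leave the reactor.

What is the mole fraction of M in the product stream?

0.248

Conversion of R: R consumed = 2ξ₁ = 0.295 × 819 → ξ₁ = 120.8 mol.
U balance: n_U = 0 + 2ξ₁ − 1ξ₂ = 38.6 → ξ₂ = (2·120.8 − 38.6)/1 = 203 mol.
Outlet amounts (n = n₀ + Σ ν·ξ):
  R: 819 − 2(120.8) = 577.4
  U: 0 + 2(120.8) − 1(203) = 38.6
  M: 0 + 1(203) = 203
Total out = 819 mol; y_M = 203 / 819 = 0.2479.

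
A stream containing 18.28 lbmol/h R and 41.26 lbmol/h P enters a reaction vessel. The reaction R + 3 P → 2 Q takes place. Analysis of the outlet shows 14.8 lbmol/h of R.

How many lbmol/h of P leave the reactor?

For R: n = n₀ − 1ξ → 14.8 = 18.28 − 1ξ, giving ξ = 3.48 lbmol/h.
Outlet amounts (n = n₀ + ν ξ):
  R: 18.28 − 1(3.48) = 14.8
  P: 41.26 − 3(3.48) = 30.82
  Q: 0 + 2(3.48) = 6.96

30.8 lbmol/h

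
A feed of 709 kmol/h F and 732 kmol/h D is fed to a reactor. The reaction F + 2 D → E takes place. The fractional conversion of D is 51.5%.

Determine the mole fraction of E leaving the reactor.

0.177

D reacted = 0.515 × 732 = 377 kmol/h; ν_D = −2, so ξ = 377/2 = 188.5 kmol/h.
Outlet amounts (n = n₀ + ν ξ):
  F: 709 − 1(188.5) = 520.5
  D: 732 − 2(188.5) = 355
  E: 0 + 1(188.5) = 188.5
Total out = 1064 kmol/h; y_E = 188.5 / 1064 = 0.1771.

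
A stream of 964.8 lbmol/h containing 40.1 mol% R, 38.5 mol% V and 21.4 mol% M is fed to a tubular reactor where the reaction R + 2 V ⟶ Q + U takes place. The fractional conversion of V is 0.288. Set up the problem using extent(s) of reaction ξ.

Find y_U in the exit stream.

V reacted = 0.288 × 371.4 = 107 lbmol/h; ν_V = −2, so ξ = 107/2 = 53.49 lbmol/h.
Outlet amounts (n = n₀ + ν ξ):
  R: 386.9 − 1(53.49) = 333.4
  V: 371.4 − 2(53.49) = 264.5
  Q: 0 + 1(53.49) = 53.49
  U: 0 + 1(53.49) = 53.49
  M: 206.5 (inert)
Total out = 911.3 lbmol/h; y_U = 53.49 / 911.3 = 0.05869.

0.0587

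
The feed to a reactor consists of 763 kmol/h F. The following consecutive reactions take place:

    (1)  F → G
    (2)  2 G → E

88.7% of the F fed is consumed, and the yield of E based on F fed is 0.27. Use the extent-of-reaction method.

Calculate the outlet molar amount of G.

265 kmol/h

Conversion of F: F consumed = 1ξ₁ = 0.887 × 763 → ξ₁ = 676.8 kmol/h.
Yield of E: 1ξ₂ / 763 = 0.27 → ξ₂ = 206 kmol/h.
Outlet amounts (n = n₀ + Σ ν·ξ):
  F: 763 − 1(676.8) = 86.22
  G: 0 + 1(676.8) − 2(206) = 264.8
  E: 0 + 1(206) = 206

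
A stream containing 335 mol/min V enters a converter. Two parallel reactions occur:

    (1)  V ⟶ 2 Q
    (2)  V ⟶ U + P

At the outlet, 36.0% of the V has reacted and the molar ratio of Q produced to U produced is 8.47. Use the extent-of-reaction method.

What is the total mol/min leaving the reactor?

Conversion of V: V consumed = 0.36 × 335 = 120.6 mol/min = 1ξ₁ + 1ξ₂.
Selectivity: 2ξ₁ / (1ξ₂) = 8.47 → ξ₁ = 4.235 ξ₂.
Substitute: (1·4.235 + 1) ξ₂ = 120.6 → ξ₂ = 23.04 mol/min, ξ₁ = 97.56 mol/min.
Outlet amounts (n = n₀ + Σ ν·ξ):
  V: 335 − 1(97.56) − 1(23.04) = 214.4
  Q: 0 + 2(97.56) = 195.1
  U: 0 + 1(23.04) = 23.04
  P: 0 + 1(23.04) = 23.04
Total out = 214.4 + 195.1 + 23.04 + 23.04 = 455.6 mol/min.

456 mol/min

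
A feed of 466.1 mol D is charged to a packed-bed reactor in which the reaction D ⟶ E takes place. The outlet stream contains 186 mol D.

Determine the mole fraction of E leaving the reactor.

For D: n = n₀ − 1ξ → 186 = 466.1 − 1ξ, giving ξ = 280.1 mol.
Outlet amounts (n = n₀ + ν ξ):
  D: 466.1 − 1(280.1) = 186
  E: 0 + 1(280.1) = 280.1
Total out = 466.1 mol; y_E = 280.1 / 466.1 = 0.6009.

0.601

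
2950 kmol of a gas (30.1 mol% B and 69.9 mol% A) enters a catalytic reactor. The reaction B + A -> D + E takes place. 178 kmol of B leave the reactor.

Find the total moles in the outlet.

2950 kmol

For B: n = n₀ − 1ξ → 178 = 888 − 1ξ, giving ξ = 710 kmol.
Outlet amounts (n = n₀ + ν ξ):
  B: 888 − 1(710) = 178
  A: 2062 − 1(710) = 1352
  D: 0 + 1(710) = 710
  E: 0 + 1(710) = 710
Total out = 178 + 1352 + 710 + 710 = 2950 kmol.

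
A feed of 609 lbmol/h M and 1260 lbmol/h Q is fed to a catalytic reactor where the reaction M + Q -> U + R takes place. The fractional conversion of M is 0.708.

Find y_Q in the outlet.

0.443

M reacted = 0.708 × 609 = 431.2 lbmol/h; ν_M = −1, so ξ = 431.2/1 = 431.2 lbmol/h.
Outlet amounts (n = n₀ + ν ξ):
  M: 609 − 1(431.2) = 177.8
  Q: 1260 − 1(431.2) = 828.8
  U: 0 + 1(431.2) = 431.2
  R: 0 + 1(431.2) = 431.2
Total out = 1869 lbmol/h; y_Q = 828.8 / 1869 = 0.4435.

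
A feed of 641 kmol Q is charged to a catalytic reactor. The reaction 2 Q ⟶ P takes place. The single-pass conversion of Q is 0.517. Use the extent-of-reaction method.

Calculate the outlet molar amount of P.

166 kmol

Q reacted = 0.517 × 641 = 331.4 kmol; ν_Q = −2, so ξ = 331.4/2 = 165.7 kmol.
Outlet amounts (n = n₀ + ν ξ):
  Q: 641 − 2(165.7) = 309.6
  P: 0 + 1(165.7) = 165.7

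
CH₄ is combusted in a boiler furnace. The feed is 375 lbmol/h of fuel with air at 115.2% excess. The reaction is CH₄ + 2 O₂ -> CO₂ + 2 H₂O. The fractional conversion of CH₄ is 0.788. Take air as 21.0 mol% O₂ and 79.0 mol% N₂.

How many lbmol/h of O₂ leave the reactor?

Stoichiometric O₂ = 2 × 375 = 750 lbmol/h; O₂ fed = 750 × 2.152 = 1614 lbmol/h.
N₂ fed = 1614 × 79/21 = 6072 lbmol/h.
Fuel reacted = 0.788 × 375 → ξ = 295.5 lbmol/h.
Outlet (n = n₀ + ν ξ):
  CH₄: 375 − 1(295.5) = 79.5
  O₂: 1614 − 2(295.5) = 1023
  N₂: 6072 (inert)
  CO₂: 0 + 1(295.5) = 295.5
  H₂O: 0 + 2(295.5) = 591

1020 lbmol/h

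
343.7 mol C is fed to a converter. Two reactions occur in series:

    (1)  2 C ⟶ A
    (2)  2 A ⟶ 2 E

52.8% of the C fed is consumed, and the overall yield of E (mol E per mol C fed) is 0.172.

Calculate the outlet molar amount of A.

31.6 mol

Conversion of C: C consumed = 2ξ₁ = 0.528 × 343.7 → ξ₁ = 90.74 mol.
Yield of E: 2ξ₂ / 343.7 = 0.172 → ξ₂ = 29.56 mol.
Outlet amounts (n = n₀ + Σ ν·ξ):
  C: 343.7 − 2(90.74) = 162.2
  A: 0 + 1(90.74) − 2(29.56) = 31.62
  E: 0 + 2(29.56) = 59.12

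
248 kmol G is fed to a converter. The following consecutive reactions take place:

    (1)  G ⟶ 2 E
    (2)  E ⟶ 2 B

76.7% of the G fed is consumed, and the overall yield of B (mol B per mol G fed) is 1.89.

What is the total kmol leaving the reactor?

673 kmol

Conversion of G: G consumed = 1ξ₁ = 0.767 × 248 → ξ₁ = 190.2 kmol.
Yield of B: 2ξ₂ / 248 = 1.89 → ξ₂ = 234.4 kmol.
Outlet amounts (n = n₀ + Σ ν·ξ):
  G: 248 − 1(190.2) = 57.78
  E: 0 + 2(190.2) − 1(234.4) = 146.1
  B: 0 + 2(234.4) = 468.7
Total out = 57.78 + 146.1 + 468.7 = 672.6 kmol.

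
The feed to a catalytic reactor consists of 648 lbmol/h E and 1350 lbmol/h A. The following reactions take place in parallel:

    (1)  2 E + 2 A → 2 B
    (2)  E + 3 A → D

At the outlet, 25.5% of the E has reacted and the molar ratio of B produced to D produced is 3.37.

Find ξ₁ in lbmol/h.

Conversion of E: E consumed = 0.255 × 648 = 165.2 lbmol/h = 2ξ₁ + 1ξ₂.
Selectivity: 2ξ₁ / (1ξ₂) = 3.37 → ξ₁ = 1.685 ξ₂.
Substitute: (2·1.685 + 1) ξ₂ = 165.2 → ξ₂ = 37.81 lbmol/h, ξ₁ = 63.71 lbmol/h.
Outlet amounts (n = n₀ + Σ ν·ξ):
  E: 648 − 2(63.71) − 1(37.81) = 482.8
  A: 1350 − 2(63.71) − 3(37.81) = 1109
  B: 0 + 2(63.71) = 127.4
  D: 0 + 1(37.81) = 37.81

ξ₁ = 63.7 lbmol/h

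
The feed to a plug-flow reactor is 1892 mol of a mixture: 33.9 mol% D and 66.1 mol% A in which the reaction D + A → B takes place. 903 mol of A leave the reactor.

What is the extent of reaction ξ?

ξ = 348 mol

For A: n = n₀ − 1ξ → 903 = 1251 − 1ξ, giving ξ = 347.6 mol.
Outlet amounts (n = n₀ + ν ξ):
  D: 641.4 − 1(347.6) = 293.8
  A: 1251 − 1(347.6) = 903
  B: 0 + 1(347.6) = 347.6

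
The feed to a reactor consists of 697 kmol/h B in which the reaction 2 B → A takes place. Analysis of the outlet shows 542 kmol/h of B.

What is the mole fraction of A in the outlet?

0.125

For B: n = n₀ − 2ξ → 542 = 697 − 2ξ, giving ξ = 77.5 kmol/h.
Outlet amounts (n = n₀ + ν ξ):
  B: 697 − 2(77.5) = 542
  A: 0 + 1(77.5) = 77.5
Total out = 619.5 kmol/h; y_A = 77.5 / 619.5 = 0.1251.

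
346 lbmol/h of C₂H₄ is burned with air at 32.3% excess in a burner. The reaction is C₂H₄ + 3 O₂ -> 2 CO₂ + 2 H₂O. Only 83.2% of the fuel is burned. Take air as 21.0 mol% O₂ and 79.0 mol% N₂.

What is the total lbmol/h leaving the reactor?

6890 lbmol/h

Stoichiometric O₂ = 3 × 346 = 1038 lbmol/h; O₂ fed = 1038 × 1.323 = 1373 lbmol/h.
N₂ fed = 1373 × 79/21 = 5166 lbmol/h.
Fuel reacted = 0.832 × 346 → ξ = 287.9 lbmol/h.
Outlet (n = n₀ + ν ξ):
  C₂H₄: 346 − 1(287.9) = 58.13
  O₂: 1373 − 3(287.9) = 509.7
  N₂: 5166 (inert)
  CO₂: 0 + 2(287.9) = 575.7
  H₂O: 0 + 2(287.9) = 575.7
Total out = 58.13 + 509.7 + 5166 + 575.7 + 575.7 = 6885 lbmol/h.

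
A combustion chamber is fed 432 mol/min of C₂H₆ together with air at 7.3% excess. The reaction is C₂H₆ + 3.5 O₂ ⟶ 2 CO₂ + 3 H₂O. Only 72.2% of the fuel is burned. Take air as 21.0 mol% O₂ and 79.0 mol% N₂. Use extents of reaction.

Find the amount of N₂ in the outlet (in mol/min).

Stoichiometric O₂ = 3.5 × 432 = 1512 mol/min; O₂ fed = 1512 × 1.073 = 1622 mol/min.
N₂ fed = 1622 × 79/21 = 6103 mol/min.
Fuel reacted = 0.722 × 432 → ξ = 311.9 mol/min.
Outlet (n = n₀ + ν ξ):
  C₂H₆: 432 − 1(311.9) = 120.1
  O₂: 1622 − 3.5(311.9) = 530.7
  N₂: 6103 (inert)
  CO₂: 0 + 2(311.9) = 623.8
  H₂O: 0 + 3(311.9) = 935.7

6100 mol/min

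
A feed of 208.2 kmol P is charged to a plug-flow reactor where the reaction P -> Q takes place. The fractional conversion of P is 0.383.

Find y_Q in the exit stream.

0.383

P reacted = 0.383 × 208.2 = 79.74 kmol; ν_P = −1, so ξ = 79.74/1 = 79.74 kmol.
Outlet amounts (n = n₀ + ν ξ):
  P: 208.2 − 1(79.74) = 128.5
  Q: 0 + 1(79.74) = 79.74
Total out = 208.2 kmol; y_Q = 79.74 / 208.2 = 0.383.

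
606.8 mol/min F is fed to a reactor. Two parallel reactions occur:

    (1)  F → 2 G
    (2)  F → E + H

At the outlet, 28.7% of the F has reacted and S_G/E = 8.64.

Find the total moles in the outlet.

781 mol/min

Conversion of F: F consumed = 0.287 × 606.8 = 174.2 mol/min = 1ξ₁ + 1ξ₂.
Selectivity: 2ξ₁ / (1ξ₂) = 8.64 → ξ₁ = 4.32 ξ₂.
Substitute: (1·4.32 + 1) ξ₂ = 174.2 → ξ₂ = 32.74 mol/min, ξ₁ = 141.4 mol/min.
Outlet amounts (n = n₀ + Σ ν·ξ):
  F: 606.8 − 1(141.4) − 1(32.74) = 432.6
  G: 0 + 2(141.4) = 282.8
  E: 0 + 1(32.74) = 32.74
  H: 0 + 1(32.74) = 32.74
Total out = 432.6 + 282.8 + 32.74 + 32.74 = 781 mol/min.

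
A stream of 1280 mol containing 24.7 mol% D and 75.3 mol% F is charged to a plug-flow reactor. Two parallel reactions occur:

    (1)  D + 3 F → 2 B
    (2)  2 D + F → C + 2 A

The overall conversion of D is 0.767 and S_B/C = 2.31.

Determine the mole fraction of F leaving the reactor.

Conversion of D: D consumed = 0.767 × 316.2 = 242.5 mol = 1ξ₁ + 2ξ₂.
Selectivity: 2ξ₁ / (1ξ₂) = 2.31 → ξ₁ = 1.155 ξ₂.
Substitute: (1·1.155 + 2) ξ₂ = 242.5 → ξ₂ = 76.86 mol, ξ₁ = 88.77 mol.
Outlet amounts (n = n₀ + Σ ν·ξ):
  D: 316.2 − 1(88.77) − 2(76.86) = 73.67
  F: 963.8 − 3(88.77) − 1(76.86) = 620.7
  B: 0 + 2(88.77) = 177.5
  C: 0 + 1(76.86) = 76.86
  A: 0 + 2(76.86) = 153.7
Total out = 1102 mol; y_F = 620.7 / 1102 = 0.563.

0.563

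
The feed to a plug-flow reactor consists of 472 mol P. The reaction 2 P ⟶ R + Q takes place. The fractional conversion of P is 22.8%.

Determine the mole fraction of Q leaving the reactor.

0.114

P reacted = 0.228 × 472 = 107.6 mol; ν_P = −2, so ξ = 107.6/2 = 53.81 mol.
Outlet amounts (n = n₀ + ν ξ):
  P: 472 − 2(53.81) = 364.4
  R: 0 + 1(53.81) = 53.81
  Q: 0 + 1(53.81) = 53.81
Total out = 472 mol; y_Q = 53.81 / 472 = 0.114.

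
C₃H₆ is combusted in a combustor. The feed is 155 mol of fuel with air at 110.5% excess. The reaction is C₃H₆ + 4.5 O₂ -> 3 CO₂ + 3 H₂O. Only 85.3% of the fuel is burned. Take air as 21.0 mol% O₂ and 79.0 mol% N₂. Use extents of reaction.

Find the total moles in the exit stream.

7210 mol

Stoichiometric O₂ = 4.5 × 155 = 697.5 mol; O₂ fed = 697.5 × 2.105 = 1468 mol.
N₂ fed = 1468 × 79/21 = 5523 mol.
Fuel reacted = 0.853 × 155 → ξ = 132.2 mol.
Outlet (n = n₀ + ν ξ):
  C₃H₆: 155 − 1(132.2) = 22.78
  O₂: 1468 − 4.5(132.2) = 873.3
  N₂: 5523 (inert)
  CO₂: 0 + 3(132.2) = 396.6
  H₂O: 0 + 3(132.2) = 396.6
Total out = 22.78 + 873.3 + 5523 + 396.6 + 396.6 = 7213 mol.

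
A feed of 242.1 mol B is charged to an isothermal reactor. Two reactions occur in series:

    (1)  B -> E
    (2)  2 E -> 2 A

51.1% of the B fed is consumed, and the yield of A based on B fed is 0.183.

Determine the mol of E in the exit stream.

79.4 mol

Conversion of B: B consumed = 1ξ₁ = 0.511 × 242.1 → ξ₁ = 123.7 mol.
Yield of A: 2ξ₂ / 242.1 = 0.183 → ξ₂ = 22.15 mol.
Outlet amounts (n = n₀ + Σ ν·ξ):
  B: 242.1 − 1(123.7) = 118.4
  E: 0 + 1(123.7) − 2(22.15) = 79.41
  A: 0 + 2(22.15) = 44.3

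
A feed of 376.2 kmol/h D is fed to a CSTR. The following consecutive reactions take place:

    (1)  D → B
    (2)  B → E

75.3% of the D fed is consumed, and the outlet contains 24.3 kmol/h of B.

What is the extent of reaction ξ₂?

Conversion of D: D consumed = 1ξ₁ = 0.753 × 376.2 → ξ₁ = 283.3 kmol/h.
B balance: n_B = 0 + 1ξ₁ − 1ξ₂ = 24.3 → ξ₂ = (1·283.3 − 24.3)/1 = 259 kmol/h.
Outlet amounts (n = n₀ + Σ ν·ξ):
  D: 376.2 − 1(283.3) = 92.92
  B: 0 + 1(283.3) − 1(259) = 24.3
  E: 0 + 1(259) = 259

ξ₂ = 259 kmol/h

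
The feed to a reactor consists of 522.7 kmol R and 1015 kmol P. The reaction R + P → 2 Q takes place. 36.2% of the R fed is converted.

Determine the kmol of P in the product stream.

R reacted = 0.362 × 522.7 = 189.2 kmol; ν_R = −1, so ξ = 189.2/1 = 189.2 kmol.
Outlet amounts (n = n₀ + ν ξ):
  R: 522.7 − 1(189.2) = 333.5
  P: 1015 − 1(189.2) = 825.8
  Q: 0 + 2(189.2) = 378.4

826 kmol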